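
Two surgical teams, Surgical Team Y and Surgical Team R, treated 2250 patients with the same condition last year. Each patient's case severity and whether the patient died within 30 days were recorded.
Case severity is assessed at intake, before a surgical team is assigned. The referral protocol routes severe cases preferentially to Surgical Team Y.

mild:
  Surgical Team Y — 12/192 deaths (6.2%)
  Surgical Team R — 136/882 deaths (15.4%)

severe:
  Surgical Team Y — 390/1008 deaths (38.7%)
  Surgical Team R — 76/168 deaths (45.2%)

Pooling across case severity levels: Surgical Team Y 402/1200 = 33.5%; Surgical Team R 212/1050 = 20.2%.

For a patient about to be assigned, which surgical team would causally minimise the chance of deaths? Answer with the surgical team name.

Surgical Team Y

Surgical Team Y is lower inside every case severity stratum but Surgical Team R is lower in aggregate. Whether to stratify depends on how case severity relates to the surgical team.
Case severity is set before the surgical team has any effect — it is not caused by the surgical team — and it independently drives the outcome. That makes it a confounder, so the causal comparison is within case severity levels.
Within each level — mild: 6.2% vs 15.4%; severe: 38.7% vs 45.2% — Surgical Team Y is lower every time.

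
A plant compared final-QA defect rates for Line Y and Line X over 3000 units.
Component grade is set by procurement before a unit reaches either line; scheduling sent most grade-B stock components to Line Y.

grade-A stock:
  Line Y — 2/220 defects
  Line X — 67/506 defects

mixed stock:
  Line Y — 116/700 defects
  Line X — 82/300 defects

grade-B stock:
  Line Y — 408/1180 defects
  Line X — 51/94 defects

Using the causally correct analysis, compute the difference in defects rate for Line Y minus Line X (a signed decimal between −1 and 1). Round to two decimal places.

-0.15

Nothing the line does changes component grade; the imbalance is an allocation artefact. With component grade also predicting the outcome, the pooled figure is confounded, and the within-stratum comparison is the causal one.
Adjusting over the population distribution of component grade: 0.242·(0.009−0.132) + 0.333·(0.166−0.273) + 0.425·(0.346−0.543) = -0.149.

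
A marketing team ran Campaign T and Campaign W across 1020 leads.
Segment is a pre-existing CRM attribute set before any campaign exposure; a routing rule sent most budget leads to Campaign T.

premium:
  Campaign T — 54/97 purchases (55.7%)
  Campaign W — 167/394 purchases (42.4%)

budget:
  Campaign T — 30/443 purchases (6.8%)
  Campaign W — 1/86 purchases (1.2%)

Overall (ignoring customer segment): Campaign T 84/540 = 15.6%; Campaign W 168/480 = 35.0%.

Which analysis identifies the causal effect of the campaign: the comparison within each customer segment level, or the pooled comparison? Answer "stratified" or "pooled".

Customer segment satisfies the back-door criterion: it is not a descendant of the campaign, and it blocks the spurious path from campaign to outcome. Adjusting for it (i.e., using the within-customer segment rates) gives the causal effect.
Within each level — premium: 55.7% vs 42.4%; budget: 6.8% vs 1.2% — Campaign T is higher every time.

stratified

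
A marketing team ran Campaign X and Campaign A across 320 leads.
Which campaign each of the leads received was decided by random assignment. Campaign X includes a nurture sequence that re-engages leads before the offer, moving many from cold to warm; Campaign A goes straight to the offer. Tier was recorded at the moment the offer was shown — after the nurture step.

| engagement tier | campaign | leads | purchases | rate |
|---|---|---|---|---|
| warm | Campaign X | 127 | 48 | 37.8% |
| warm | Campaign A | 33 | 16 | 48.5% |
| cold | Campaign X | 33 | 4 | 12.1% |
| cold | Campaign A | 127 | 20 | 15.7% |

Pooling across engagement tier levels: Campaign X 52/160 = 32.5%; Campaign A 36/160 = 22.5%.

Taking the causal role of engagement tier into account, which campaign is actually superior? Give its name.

Engagement tier is recorded after the campaign and is itself shifted by it — it sits on the causal path from campaign to outcome. Conditioning on a mediator would strip out part of the effect we want; the pooled comparison gives the total causal effect.
Pooled: Campaign X 32.5% vs Campaign A 22.5%; Campaign X is higher overall.

Campaign X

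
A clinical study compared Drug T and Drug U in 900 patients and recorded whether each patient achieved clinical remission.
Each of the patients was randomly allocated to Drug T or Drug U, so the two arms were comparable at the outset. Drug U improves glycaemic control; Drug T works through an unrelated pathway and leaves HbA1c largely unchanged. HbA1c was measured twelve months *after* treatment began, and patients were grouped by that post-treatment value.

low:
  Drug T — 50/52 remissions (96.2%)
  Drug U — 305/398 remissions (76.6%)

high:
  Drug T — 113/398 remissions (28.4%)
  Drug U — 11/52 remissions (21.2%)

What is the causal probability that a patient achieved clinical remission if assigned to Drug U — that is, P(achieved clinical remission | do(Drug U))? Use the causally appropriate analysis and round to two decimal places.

0.70

The distribution of HbA1c is itself part of what the drug does — it is an intermediate outcome. Holding it fixed would remove that part of the effect; the total effect is the pooled difference.
So P(outcome | do(Drug U)) is just the pooled rate for Drug U: 316/450 = 0.702.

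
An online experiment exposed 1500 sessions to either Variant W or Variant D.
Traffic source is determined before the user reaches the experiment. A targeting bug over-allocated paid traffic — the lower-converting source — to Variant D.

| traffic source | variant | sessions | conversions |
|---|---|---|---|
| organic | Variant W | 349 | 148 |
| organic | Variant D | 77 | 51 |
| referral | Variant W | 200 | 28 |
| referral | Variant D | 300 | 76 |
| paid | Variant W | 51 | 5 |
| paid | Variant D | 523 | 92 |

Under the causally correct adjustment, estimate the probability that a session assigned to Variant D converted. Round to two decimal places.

The imbalance in traffic source arose from how sessions were allocated, not from anything the variant did; and traffic source independently affects the outcome. The pooled gap is confounded — condition on traffic source.
Standardising Variant D to the population traffic source mix: 0.284·51/77 + 0.333·76/300 + 0.383·92/523 = 0.340.

0.34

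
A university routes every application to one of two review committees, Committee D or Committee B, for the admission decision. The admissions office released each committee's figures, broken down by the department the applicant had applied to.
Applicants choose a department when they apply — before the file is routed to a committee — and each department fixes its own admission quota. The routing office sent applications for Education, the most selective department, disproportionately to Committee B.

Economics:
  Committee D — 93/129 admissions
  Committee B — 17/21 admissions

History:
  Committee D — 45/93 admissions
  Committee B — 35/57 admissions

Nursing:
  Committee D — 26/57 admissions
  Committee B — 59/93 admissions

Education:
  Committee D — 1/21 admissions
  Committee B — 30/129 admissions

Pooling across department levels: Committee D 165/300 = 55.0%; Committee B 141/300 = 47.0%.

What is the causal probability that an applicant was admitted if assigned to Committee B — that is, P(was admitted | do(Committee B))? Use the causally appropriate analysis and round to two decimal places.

The department-specific comparison favours Committee B throughout, but the pooled figures favour Committee D. The question is whether to condition on department.
Since department is a pre-existing factor (not a product of the review committee) and it affects the outcome on its own, it is a confounder. The stratified rates, not the pooled rate, identify the causal effect.
Standardising Committee B to the population department mix: 0.250·17/21 + 0.250·35/57 + 0.250·59/93 + 0.250·30/129 = 0.573.

0.57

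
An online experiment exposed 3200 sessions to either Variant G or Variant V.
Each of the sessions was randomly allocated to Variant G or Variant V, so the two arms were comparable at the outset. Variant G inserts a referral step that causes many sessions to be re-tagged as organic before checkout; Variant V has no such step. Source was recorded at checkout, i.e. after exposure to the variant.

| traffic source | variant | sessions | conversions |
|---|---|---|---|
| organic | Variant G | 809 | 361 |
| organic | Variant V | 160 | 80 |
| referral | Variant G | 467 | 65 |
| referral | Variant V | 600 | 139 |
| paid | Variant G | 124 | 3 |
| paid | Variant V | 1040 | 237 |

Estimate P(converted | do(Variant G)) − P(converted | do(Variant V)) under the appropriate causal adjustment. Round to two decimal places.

The stratified and pooled comparisons disagree (Variant V wins within each traffic source; Variant G wins overall), so the answer turns on the causal role of traffic source.
The distribution of traffic source is itself part of what the variant does — it is an intermediate outcome. Holding it fixed would remove that part of the effect; the total effect is the pooled difference.
The causal difference is the pooled difference: 0.306 − 0.253 = +0.053.

+0.05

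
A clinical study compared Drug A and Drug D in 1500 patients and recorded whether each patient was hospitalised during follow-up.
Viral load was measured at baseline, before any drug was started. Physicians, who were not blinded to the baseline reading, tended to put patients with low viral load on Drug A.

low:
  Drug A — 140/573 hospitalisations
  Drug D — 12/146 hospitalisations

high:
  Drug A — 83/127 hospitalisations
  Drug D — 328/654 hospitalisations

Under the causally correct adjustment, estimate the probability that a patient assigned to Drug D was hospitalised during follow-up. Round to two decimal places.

0.30

The imbalance in viral load arose from how patients were allocated, not from anything the drug did; and viral load independently affects the outcome. The pooled gap is confounded — condition on viral load.
Standardising Drug D to the population viral load mix: 0.479·12/146 + 0.521·328/654 = 0.301.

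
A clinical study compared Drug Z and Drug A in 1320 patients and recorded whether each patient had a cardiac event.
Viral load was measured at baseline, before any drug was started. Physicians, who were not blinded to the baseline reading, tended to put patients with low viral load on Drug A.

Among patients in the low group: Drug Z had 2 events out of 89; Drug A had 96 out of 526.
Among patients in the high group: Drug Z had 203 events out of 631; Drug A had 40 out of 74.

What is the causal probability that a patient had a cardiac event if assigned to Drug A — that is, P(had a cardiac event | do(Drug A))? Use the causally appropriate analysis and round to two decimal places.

0.37

The imbalance in viral load arose from how patients were allocated, not from anything the drug did; and viral load independently affects the outcome. The pooled gap is confounded — condition on viral load.
Standardising Drug A to the population viral load mix: 0.466·96/526 + 0.534·40/74 = 0.374.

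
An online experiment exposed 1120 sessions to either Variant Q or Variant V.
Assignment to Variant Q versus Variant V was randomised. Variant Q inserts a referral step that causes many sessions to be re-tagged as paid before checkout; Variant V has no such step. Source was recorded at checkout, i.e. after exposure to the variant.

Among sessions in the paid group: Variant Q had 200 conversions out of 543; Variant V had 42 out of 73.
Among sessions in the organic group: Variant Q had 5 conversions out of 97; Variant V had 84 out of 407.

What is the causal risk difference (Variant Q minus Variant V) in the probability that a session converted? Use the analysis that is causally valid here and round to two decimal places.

Because the variant influences traffic source, traffic source is a post-treatment mediator, not a confounder. Stratifying on it would bias the estimate; the causal effect is the crude pooled difference.
The causal difference is the pooled difference: 0.320 − 0.263 = +0.058.

+0.06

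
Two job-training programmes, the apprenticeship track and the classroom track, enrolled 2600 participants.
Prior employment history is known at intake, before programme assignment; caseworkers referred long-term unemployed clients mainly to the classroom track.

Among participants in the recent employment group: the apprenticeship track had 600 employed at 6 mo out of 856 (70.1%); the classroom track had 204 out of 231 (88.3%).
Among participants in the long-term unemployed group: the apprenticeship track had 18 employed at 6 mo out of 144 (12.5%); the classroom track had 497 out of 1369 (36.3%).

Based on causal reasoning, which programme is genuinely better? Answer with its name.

the classroom track

Prior employment history satisfies the back-door criterion: it is not a descendant of the programme, and it blocks the spurious path from programme to outcome. Adjusting for it (i.e., using the within-prior employment history rates) gives the causal effect.
Within each level — recent employment: 70.1% vs 88.3%; long-term unemployed: 12.5% vs 36.3% — the classroom track is higher every time.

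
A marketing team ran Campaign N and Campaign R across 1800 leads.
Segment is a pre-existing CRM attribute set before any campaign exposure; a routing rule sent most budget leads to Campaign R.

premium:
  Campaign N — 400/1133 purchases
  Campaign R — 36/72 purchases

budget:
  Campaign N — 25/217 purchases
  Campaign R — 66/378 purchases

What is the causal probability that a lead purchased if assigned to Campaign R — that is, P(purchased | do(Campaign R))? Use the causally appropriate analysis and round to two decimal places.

The customer segment-specific comparison favours Campaign R throughout, but the pooled figures favour Campaign N. The question is whether to condition on customer segment.
Customer segment is set before the campaign has any effect — it is not caused by the campaign — and it independently drives the outcome. That makes it a confounder, so the causal comparison is within customer segment levels.
Standardising Campaign R to the population customer segment mix: 0.669·36/72 + 0.331·66/378 = 0.392.

0.39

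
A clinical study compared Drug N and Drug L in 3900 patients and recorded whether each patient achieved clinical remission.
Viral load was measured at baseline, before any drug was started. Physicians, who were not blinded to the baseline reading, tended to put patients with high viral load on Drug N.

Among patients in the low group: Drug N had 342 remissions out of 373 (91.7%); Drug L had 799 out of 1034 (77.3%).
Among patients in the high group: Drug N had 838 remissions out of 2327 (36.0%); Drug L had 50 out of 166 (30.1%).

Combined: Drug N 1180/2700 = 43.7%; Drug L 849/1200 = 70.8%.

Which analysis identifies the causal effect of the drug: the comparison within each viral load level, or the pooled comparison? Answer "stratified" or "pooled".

Drug N is higher inside every viral load stratum but Drug L is higher in aggregate. Whether to stratify depends on how viral load relates to the drug.
Nothing the drug does changes viral load; the imbalance is an allocation artefact. With viral load also predicting the outcome, the pooled figure is confounded, and the within-stratum comparison is the causal one.
Within each level — low: 91.7% vs 77.3%; high: 36.0% vs 30.1% — Drug N is higher every time.

stratified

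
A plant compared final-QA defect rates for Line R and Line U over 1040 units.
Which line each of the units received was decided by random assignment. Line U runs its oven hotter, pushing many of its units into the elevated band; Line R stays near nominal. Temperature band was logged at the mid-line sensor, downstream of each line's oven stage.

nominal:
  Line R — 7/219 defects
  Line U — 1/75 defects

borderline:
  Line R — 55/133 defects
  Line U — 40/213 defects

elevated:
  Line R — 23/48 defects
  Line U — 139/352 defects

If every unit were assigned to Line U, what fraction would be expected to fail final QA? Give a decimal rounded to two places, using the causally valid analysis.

0.28

Stratifying would compare lines among units the lines themselves sorted into in-process temperature band groups — a form of selection on an intermediate. The unconditioned pooled rates give the total causal effect.
So P(outcome | do(Line U)) is just the pooled rate for Line U: 180/640 = 0.281.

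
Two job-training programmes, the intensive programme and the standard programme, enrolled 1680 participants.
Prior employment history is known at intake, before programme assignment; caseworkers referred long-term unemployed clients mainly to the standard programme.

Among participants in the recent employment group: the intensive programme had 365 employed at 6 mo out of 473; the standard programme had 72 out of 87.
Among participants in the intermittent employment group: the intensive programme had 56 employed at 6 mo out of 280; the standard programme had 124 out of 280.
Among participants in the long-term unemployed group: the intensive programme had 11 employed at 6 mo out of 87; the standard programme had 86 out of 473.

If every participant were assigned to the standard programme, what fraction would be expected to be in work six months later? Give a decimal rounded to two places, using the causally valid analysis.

The stratified and pooled comparisons disagree (the standard programme wins within each prior employment history; the intensive programme wins overall), so the answer turns on the causal role of prior employment history.
Prior employment history differs across programmes for reasons unrelated to any effect of the programme itself, and it separately predicts the outcome — a classic confounder. We must compare within prior employment history levels.
Standardising the standard programme to the population prior employment history mix: 0.333·72/87 + 0.333·124/280 + 0.333·86/473 = 0.484.

0.48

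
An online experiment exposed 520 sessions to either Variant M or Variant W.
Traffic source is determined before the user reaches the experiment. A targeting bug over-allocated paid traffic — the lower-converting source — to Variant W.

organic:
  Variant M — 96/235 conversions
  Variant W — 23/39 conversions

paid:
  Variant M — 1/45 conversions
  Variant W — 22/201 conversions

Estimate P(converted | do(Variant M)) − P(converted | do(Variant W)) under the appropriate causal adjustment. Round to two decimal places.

Traffic source is set before the variant has any effect — it is not caused by the variant — and it independently drives the outcome. That makes it a confounder, so the causal comparison is within traffic source levels.
Adjusting over the population distribution of traffic source: 0.527·(0.409−0.590) + 0.473·(0.022−0.109) = -0.137.

-0.14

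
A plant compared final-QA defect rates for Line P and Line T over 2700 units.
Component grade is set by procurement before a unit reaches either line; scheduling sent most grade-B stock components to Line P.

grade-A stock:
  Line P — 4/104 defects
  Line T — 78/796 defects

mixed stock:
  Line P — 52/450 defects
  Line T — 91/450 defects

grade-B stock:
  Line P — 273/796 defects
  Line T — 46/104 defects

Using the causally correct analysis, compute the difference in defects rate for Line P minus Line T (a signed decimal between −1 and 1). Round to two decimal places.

-0.08

Within every component grade level Line P has the lower rate, yet pooled Line T does — Simpson's reversal.
The imbalance in component grade arose from how units were allocated, not from anything the line did; and component grade independently affects the outcome. The pooled gap is confounded — condition on component grade.
Adjusting over the population distribution of component grade: 0.333·(0.038−0.098) + 0.333·(0.116−0.202) + 0.333·(0.343−0.442) = -0.082.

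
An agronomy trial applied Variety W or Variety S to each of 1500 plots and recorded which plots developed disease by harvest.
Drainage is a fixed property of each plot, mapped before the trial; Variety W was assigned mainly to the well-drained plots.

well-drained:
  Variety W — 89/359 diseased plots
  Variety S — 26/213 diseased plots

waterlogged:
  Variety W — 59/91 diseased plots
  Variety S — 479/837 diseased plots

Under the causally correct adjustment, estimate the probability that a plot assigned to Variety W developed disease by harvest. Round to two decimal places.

0.50

Field drainage differs across varietys for reasons unrelated to any effect of the variety itself, and it separately predicts the outcome — a classic confounder. We must compare within field drainage levels.
Standardising Variety W to the population field drainage mix: 0.381·89/359 + 0.619·59/91 = 0.496.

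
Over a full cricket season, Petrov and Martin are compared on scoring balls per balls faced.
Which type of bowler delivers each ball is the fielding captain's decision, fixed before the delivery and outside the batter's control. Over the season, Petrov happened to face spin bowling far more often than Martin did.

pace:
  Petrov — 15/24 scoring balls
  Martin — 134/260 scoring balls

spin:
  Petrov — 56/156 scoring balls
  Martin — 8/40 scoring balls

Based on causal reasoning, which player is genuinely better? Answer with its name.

The imbalance in bowling type arose from how balls faced were allocated, not from anything the player did; and bowling type independently affects the outcome. The pooled gap is confounded — condition on bowling type.
Within each level — pace: 62.5% vs 51.5%; spin: 35.9% vs 20.0% — Petrov is higher every time.

Petrov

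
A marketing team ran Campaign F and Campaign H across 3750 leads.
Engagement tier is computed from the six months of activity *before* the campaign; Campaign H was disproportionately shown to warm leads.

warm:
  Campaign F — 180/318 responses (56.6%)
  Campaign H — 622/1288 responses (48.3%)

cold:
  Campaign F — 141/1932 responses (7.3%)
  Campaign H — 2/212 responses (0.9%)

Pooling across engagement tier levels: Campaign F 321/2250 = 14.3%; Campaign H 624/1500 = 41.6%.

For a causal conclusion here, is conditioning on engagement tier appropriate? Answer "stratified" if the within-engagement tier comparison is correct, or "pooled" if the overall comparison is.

Engagement tier satisfies the back-door criterion: it is not a descendant of the campaign, and it blocks the spurious path from campaign to outcome. Adjusting for it (i.e., using the within-engagement tier rates) gives the causal effect.
Within each level — warm: 56.6% vs 48.3%; cold: 7.3% vs 0.9% — Campaign F is higher every time.

stratified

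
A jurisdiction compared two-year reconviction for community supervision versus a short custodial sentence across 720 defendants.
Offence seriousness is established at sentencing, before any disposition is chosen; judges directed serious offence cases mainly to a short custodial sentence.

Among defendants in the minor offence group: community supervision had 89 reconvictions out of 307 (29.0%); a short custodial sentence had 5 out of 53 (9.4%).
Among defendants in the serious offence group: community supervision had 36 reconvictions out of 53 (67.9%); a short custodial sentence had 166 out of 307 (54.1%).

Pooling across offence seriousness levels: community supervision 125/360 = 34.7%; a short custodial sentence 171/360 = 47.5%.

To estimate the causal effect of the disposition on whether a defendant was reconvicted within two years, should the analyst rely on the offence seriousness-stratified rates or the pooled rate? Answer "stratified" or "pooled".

stratified

Offence seriousness differs across dispositions for reasons unrelated to any effect of the disposition itself, and it separately predicts the outcome — a classic confounder. We must compare within offence seriousness levels.
Within each level — minor offence: 29.0% vs 9.4%; serious offence: 67.9% vs 54.1% — a short custodial sentence is lower every time.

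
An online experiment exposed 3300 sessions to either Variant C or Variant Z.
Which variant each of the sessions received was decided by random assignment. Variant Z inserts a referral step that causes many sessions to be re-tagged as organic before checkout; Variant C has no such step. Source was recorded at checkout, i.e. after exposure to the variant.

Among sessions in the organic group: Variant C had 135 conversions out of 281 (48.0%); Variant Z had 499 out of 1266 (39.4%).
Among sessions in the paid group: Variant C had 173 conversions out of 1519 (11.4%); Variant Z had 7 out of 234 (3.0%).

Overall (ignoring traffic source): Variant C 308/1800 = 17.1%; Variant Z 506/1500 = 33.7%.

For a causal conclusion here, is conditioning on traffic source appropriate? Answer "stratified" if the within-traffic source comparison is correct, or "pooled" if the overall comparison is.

pooled

Traffic source is recorded after the variant and is itself shifted by it — it sits on the causal path from variant to outcome. Conditioning on a mediator would strip out part of the effect we want; the pooled comparison gives the total causal effect.
Pooled: Variant C 17.1% vs Variant Z 33.7%; Variant Z is higher overall.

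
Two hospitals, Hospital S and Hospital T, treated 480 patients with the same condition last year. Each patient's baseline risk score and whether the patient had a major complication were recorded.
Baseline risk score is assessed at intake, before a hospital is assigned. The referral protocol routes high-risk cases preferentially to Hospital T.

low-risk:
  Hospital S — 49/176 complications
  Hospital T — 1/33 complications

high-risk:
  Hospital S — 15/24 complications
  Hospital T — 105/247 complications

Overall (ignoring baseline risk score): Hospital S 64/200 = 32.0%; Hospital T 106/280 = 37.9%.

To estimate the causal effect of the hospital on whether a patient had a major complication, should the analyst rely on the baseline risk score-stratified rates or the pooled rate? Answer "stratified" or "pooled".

The baseline risk score-specific comparison favours Hospital T throughout, but the pooled figures favour Hospital S. The question is whether to condition on baseline risk score.
Baseline risk score is set before the hospital has any effect — it is not caused by the hospital — and it independently drives the outcome. That makes it a confounder, so the causal comparison is within baseline risk score levels.
Within each level — low-risk: 27.8% vs 3.0%; high-risk: 62.5% vs 42.5% — Hospital T is lower every time.

stratified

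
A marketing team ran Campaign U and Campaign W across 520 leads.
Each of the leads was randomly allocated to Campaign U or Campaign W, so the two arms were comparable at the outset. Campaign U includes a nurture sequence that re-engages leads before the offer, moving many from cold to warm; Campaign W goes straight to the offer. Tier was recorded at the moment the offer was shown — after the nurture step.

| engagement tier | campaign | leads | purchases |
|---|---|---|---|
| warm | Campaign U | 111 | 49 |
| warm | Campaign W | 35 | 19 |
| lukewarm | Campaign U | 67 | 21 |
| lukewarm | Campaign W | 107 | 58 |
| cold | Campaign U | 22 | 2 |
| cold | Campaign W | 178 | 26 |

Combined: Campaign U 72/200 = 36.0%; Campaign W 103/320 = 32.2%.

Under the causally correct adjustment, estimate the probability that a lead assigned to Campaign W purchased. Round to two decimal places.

0.32

Because the campaign influences engagement tier, engagement tier is a post-treatment mediator, not a confounder. Stratifying on it would bias the estimate; the causal effect is the crude pooled difference.
So P(outcome | do(Campaign W)) is just the pooled rate for Campaign W: 103/320 = 0.322.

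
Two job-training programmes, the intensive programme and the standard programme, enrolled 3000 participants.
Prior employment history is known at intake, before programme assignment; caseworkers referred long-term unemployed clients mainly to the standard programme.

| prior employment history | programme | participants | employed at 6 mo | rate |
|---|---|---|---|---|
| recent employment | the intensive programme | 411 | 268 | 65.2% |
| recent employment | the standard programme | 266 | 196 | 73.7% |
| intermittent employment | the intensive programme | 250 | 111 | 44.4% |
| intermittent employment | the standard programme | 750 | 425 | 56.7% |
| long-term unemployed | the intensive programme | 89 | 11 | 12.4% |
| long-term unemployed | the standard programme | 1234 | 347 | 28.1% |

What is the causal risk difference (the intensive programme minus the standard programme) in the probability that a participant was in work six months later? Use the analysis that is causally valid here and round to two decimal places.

Prior employment history satisfies the back-door criterion: it is not a descendant of the programme, and it blocks the spurious path from programme to outcome. Adjusting for it (i.e., using the within-prior employment history rates) gives the causal effect.
Adjusting over the population distribution of prior employment history: 0.226·(0.652−0.737) + 0.333·(0.444−0.567) + 0.441·(0.124−0.281) = -0.130.

-0.13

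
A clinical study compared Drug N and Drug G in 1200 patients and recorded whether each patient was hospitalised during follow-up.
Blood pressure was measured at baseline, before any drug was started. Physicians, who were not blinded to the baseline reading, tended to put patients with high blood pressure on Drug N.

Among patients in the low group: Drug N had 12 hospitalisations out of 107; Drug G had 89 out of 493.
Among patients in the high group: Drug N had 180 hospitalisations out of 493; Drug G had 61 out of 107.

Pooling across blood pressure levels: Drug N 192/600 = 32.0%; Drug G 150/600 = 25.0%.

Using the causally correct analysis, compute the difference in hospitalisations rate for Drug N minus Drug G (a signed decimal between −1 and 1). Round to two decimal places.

-0.14

Since blood pressure is a pre-existing factor (not a product of the drug) and it affects the outcome on its own, it is a confounder. The stratified rates, not the pooled rate, identify the causal effect.
Adjusting over the population distribution of blood pressure: 0.500·(0.112−0.181) + 0.500·(0.365−0.570) = -0.137.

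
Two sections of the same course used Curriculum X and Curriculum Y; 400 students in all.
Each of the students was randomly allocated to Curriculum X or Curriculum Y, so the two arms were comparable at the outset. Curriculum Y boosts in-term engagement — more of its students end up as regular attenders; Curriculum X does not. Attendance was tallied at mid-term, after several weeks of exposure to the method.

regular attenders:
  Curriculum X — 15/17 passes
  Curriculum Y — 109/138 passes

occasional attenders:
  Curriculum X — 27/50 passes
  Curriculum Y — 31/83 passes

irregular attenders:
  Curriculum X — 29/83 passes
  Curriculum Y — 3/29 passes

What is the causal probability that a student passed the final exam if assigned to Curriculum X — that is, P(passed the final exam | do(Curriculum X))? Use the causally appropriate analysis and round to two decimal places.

The mid-term attendance-specific comparison favours Curriculum X throughout, but the pooled figures favour Curriculum Y. The question is whether to condition on mid-term attendance.
Mid-term attendance is recorded after the teaching method and is itself shifted by it — it sits on the causal path from teaching method to outcome. Conditioning on a mediator would strip out part of the effect we want; the pooled comparison gives the total causal effect.
So P(outcome | do(Curriculum X)) is just the pooled rate for Curriculum X: 71/150 = 0.473.

0.47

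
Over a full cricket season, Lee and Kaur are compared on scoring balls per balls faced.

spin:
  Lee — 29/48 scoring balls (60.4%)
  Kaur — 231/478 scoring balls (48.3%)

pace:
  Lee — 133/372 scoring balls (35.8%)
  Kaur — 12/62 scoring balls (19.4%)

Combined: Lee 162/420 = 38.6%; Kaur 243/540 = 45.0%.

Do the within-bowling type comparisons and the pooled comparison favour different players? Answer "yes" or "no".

yes

Within each bowling type level (spin 60.4% vs 48.3%; pace 35.8% vs 19.4%), Lee has the higher rate every time. Pooled: 38.6% vs 45.0% — Kaur has the higher rate overall. The two comparisons disagree.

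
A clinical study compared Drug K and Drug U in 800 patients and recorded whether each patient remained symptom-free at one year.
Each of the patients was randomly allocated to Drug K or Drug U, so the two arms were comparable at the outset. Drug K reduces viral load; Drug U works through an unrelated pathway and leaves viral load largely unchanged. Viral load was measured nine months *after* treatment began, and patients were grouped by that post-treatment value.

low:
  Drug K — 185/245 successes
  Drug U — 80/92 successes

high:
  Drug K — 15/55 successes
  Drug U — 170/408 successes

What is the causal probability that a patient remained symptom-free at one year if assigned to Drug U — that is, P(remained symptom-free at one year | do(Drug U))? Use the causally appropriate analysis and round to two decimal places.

Viral load lies on the pathway drug → viral load → outcome, so adjusting for it blocks the indirect effect. For the total causal effect of drug, use the unadjusted pooled rates.
So P(outcome | do(Drug U)) is just the pooled rate for Drug U: 250/500 = 0.500.

0.50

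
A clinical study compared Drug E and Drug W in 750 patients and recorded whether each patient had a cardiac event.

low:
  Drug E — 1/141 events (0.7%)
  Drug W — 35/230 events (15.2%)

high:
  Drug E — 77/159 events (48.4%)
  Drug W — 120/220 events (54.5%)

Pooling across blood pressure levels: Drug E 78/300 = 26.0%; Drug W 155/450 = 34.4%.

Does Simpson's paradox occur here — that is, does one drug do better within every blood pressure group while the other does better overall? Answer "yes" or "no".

no

Within each blood pressure level (low 0.7% vs 15.2%; high 48.4% vs 54.5%), Drug E has the lower rate every time. Pooled: 26.0% vs 34.4% — Drug E has the lower rate overall. They agree.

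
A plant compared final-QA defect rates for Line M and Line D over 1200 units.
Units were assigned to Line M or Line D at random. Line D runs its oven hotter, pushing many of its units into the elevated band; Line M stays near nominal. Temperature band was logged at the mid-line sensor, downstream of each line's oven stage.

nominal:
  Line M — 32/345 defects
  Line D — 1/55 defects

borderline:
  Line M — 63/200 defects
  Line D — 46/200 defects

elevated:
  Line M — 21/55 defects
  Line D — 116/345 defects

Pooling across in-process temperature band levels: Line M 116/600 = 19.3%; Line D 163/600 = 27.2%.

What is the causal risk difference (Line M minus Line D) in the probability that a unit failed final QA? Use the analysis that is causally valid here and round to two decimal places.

-0.08

Within every in-process temperature band level Line D has the lower rate, yet pooled Line M does — Simpson's reversal.
Stratifying would compare lines among units the lines themselves sorted into in-process temperature band groups — a form of selection on an intermediate. The unconditioned pooled rates give the total causal effect.
The causal difference is the pooled difference: 0.193 − 0.272 = -0.078.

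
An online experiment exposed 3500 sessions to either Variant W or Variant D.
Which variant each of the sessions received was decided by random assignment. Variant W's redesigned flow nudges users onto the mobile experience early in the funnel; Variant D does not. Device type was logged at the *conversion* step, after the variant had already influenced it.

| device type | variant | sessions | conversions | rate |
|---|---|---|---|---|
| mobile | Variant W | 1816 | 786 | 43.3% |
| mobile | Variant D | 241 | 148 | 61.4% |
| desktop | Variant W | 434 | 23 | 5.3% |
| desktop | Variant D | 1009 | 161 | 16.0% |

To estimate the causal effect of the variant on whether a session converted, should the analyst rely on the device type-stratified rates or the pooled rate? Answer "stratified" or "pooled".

The stratified and pooled comparisons disagree (Variant D wins within each device type; Variant W wins overall), so the answer turns on the causal role of device type.
Device type is downstream of the variant. One should not condition on a consequence of treatment, so the overall rates are the right comparison.
Pooled: Variant W 36.0% vs Variant D 24.7%; Variant W is higher overall.

pooled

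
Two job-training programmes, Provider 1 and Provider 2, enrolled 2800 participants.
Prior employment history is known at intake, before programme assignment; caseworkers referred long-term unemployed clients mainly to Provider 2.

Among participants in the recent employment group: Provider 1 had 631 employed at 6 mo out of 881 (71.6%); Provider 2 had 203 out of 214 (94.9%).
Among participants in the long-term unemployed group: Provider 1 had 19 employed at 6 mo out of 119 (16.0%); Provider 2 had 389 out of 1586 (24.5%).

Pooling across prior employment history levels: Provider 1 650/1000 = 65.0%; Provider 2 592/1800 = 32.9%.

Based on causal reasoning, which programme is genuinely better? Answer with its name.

The prior employment history-specific comparison favours Provider 2 throughout, but the pooled figures favour Provider 1. The question is whether to condition on prior employment history.
The imbalance in prior employment history arose from how participants were allocated, not from anything the programme did; and prior employment history independently affects the outcome. The pooled gap is confounded — condition on prior employment history.
Within each level — recent employment: 71.6% vs 94.9%; long-term unemployed: 16.0% vs 24.5% — Provider 2 is higher every time.

Provider 2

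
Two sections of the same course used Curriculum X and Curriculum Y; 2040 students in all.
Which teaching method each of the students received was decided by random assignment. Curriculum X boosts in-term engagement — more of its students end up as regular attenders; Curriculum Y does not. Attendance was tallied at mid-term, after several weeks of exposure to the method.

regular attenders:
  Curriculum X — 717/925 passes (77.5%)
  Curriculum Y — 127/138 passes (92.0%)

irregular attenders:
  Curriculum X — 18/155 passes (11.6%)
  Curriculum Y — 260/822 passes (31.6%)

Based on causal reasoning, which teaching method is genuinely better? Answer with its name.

Curriculum X

Mid-term attendance lies on the pathway teaching method → mid-term attendance → outcome, so adjusting for it blocks the indirect effect. For the total causal effect of teaching method, use the unadjusted pooled rates.
Pooled: Curriculum X 68.1% vs Curriculum Y 40.3%; Curriculum X is higher overall.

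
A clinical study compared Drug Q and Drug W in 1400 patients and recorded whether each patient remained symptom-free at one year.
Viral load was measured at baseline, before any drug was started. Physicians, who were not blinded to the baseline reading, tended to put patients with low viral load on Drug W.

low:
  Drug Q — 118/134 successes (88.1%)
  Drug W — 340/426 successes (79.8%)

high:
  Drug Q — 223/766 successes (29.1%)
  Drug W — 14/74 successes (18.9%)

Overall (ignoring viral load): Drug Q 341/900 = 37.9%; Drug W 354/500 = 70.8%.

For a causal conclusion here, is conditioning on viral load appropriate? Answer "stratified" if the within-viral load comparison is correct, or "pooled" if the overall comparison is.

The imbalance in viral load arose from how patients were allocated, not from anything the drug did; and viral load independently affects the outcome. The pooled gap is confounded — condition on viral load.
Within each level — low: 88.1% vs 79.8%; high: 29.1% vs 18.9% — Drug Q is higher every time.

stratified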